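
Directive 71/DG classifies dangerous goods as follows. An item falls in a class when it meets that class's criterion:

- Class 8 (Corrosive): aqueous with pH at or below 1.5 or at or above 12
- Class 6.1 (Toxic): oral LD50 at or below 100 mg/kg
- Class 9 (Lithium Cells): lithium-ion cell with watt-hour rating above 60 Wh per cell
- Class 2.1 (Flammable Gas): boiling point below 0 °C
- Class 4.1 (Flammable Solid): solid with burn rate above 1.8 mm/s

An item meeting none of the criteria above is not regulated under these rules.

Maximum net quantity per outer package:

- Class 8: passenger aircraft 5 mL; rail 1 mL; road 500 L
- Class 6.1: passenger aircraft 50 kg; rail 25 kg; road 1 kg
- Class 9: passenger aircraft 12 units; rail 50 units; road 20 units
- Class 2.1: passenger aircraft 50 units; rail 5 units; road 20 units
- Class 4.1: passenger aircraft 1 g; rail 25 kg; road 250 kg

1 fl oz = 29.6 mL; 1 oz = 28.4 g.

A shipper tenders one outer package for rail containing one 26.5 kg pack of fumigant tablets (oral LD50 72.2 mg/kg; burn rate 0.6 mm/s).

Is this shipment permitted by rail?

No

Oral LD50 72.2 mg/kg meets the Class 6.1 criterion (Toxic), so the fumigant tablets are Class 6.1.
Class 6.1 quantity: 26.5 kg.
26.5 kg exceeds the rail limit of 25 kg for Class 6.1.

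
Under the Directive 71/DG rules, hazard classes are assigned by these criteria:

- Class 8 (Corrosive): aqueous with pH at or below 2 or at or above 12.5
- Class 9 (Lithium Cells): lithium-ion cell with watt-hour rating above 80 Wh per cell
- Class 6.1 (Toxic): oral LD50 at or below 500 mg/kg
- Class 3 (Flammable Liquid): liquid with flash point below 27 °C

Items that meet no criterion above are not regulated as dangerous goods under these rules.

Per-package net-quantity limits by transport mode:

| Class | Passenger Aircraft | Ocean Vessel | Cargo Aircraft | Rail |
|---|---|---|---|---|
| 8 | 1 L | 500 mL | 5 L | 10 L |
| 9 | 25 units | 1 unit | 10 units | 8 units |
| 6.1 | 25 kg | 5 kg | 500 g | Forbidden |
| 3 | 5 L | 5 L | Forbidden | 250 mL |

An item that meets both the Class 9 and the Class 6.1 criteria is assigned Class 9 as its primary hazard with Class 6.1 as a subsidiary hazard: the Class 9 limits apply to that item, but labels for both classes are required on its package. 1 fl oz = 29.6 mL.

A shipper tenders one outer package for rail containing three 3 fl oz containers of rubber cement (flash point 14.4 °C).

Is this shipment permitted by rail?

No

The rubber cement has flash point 14.4 °C, which is < 27 °C, so it is Class 3 (Flammable Liquid).
Class 3 quantity: three 3 fl oz containers = 266.4 mL.
266.4 mL exceeds the rail limit of 250 mL for Class 3.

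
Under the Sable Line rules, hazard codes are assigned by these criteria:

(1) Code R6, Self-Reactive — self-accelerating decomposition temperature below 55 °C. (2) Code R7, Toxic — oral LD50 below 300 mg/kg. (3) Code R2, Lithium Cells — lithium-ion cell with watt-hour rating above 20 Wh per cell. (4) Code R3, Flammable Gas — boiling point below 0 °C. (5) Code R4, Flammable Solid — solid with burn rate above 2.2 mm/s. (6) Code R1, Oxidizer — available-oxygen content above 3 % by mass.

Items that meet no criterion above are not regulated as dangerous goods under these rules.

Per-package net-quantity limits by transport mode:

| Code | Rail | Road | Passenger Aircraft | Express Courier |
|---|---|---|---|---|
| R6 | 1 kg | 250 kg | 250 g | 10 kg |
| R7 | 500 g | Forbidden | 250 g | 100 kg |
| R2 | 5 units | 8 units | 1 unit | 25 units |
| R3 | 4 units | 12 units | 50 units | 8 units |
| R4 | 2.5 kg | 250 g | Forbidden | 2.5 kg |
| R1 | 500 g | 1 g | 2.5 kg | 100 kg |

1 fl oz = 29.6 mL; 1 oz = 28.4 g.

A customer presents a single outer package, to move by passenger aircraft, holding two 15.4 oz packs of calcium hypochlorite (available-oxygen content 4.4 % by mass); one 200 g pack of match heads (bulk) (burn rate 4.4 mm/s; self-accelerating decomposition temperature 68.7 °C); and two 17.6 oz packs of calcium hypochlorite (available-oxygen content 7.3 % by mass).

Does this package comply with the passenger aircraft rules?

Calcium hypochlorite: available-oxygen content 4.4 % by mass > 3 % by mass → Code R1 (Oxidizer).
Burn rate 4.4 mm/s meets the Code R4 criterion (Flammable Solid), so the match heads (bulk) are Code R4.
The calcium hypochlorite has available-oxygen content 7.3 % by mass, which is > 3 % by mass, so it is Code R1 (Oxidizer).
Total Code R1: (two 15.4 oz packs = 874.72 g) + (two 17.6 oz packs = 999.68 g) = 1874.4 g.
1874.4 g ≤ 2.5 kg (passenger aircraft limit, Code R1) — within limit.
Code R4 quantity: 200 g.
Code R4 is Forbidden by passenger aircraft.

No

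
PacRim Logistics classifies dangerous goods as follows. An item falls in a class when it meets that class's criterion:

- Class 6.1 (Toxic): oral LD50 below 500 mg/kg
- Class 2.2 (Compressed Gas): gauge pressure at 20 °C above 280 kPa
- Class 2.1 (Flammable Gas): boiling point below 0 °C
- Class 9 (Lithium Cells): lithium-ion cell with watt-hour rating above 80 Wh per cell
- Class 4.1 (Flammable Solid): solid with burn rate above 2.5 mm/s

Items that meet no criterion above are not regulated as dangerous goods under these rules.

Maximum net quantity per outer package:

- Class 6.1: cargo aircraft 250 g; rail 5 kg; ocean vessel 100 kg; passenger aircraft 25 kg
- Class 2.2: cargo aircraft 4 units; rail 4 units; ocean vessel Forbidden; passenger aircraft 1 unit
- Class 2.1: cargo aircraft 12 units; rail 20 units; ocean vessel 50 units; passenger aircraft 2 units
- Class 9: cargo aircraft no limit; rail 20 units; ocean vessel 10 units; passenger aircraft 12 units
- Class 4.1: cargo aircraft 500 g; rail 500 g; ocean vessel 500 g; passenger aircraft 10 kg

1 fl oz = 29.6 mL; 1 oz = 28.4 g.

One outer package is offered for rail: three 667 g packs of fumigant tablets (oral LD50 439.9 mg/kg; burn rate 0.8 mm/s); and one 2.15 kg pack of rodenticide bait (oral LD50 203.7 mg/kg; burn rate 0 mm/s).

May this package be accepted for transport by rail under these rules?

Fumigant tablets: oral LD50 439.9 mg/kg < 500 mg/kg → Class 6.1 (Toxic).
The rodenticide bait has oral LD50 203.7 mg/kg, which is < 500 mg/kg, so it is Class 6.1 (Toxic).
Total Class 6.1: (three 667 g packs = 2.001 kg) + 2.15 kg = 4.151 kg.
That is within the Class 6.1 rail limit of 5 kg.

Yes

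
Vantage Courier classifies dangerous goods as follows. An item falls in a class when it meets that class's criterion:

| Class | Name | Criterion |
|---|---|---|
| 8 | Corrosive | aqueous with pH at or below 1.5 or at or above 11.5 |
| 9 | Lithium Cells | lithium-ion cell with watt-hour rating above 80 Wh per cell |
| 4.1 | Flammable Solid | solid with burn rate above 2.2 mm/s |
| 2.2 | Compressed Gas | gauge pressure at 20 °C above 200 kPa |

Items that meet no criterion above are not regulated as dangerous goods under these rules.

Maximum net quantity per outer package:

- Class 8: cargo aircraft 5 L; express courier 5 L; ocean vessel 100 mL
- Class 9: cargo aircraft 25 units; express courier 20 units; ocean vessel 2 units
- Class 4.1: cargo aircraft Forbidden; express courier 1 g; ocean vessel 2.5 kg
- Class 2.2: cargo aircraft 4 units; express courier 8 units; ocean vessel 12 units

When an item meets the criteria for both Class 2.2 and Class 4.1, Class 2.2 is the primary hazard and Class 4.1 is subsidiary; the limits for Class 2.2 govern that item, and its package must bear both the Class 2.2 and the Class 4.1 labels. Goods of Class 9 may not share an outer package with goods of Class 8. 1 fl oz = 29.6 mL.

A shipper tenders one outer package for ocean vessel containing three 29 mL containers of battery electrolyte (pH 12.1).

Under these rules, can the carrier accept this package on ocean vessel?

With pH 12.1 (≥ 11.5), the battery electrolyte falls in Class 8.
Class 8 quantity: three 29 mL containers = 87 mL.
That is within the Class 8 ocean vessel limit of 100 mL.

Yes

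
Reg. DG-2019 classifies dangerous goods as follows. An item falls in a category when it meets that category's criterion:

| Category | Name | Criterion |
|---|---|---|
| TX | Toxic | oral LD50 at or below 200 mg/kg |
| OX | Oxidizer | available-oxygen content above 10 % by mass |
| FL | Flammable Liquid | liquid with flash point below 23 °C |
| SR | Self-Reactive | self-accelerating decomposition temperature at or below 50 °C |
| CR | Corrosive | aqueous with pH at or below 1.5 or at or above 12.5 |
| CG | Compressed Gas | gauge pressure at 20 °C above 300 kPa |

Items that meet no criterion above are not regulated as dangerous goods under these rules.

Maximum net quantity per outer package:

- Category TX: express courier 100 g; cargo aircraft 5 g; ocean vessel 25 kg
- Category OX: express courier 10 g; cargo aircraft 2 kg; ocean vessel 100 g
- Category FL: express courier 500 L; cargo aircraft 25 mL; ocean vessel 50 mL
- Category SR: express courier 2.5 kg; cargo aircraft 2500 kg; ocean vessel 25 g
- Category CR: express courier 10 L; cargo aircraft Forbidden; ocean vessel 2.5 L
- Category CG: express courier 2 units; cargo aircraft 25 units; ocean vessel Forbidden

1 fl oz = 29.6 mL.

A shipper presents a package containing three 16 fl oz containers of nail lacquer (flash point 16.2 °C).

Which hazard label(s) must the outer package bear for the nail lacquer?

The nail lacquer has flash point 16.2 °C, which is < 23 °C, so it is Category FL (Flammable Liquid).
Only the Category FL label is required.

Category FL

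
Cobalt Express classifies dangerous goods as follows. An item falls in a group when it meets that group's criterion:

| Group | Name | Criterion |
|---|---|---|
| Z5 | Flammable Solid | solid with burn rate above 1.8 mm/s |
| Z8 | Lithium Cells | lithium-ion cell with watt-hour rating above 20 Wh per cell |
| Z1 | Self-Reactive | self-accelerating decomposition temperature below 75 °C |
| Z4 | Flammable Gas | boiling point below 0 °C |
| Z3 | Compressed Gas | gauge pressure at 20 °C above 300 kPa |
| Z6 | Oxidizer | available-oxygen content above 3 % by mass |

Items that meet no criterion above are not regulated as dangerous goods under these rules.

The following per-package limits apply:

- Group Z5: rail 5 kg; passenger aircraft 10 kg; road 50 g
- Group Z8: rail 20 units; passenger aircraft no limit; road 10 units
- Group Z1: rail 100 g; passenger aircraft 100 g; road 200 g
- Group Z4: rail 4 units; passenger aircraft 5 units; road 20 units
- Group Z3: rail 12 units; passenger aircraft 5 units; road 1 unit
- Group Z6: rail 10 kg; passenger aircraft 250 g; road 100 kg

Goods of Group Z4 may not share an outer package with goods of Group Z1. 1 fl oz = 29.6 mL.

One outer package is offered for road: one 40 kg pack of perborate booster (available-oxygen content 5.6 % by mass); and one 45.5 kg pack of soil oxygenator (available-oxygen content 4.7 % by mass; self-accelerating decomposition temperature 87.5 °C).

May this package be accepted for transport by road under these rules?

Available-oxygen content 5.6 % by mass meets the Group Z6 criterion (Oxidizer), so the perborate booster is Group Z6.
Soil oxygenator: available-oxygen content 4.7 % by mass > 3 % by mass → Group Z6 (Oxidizer).
Group Z6 net quantity: 40 kg + 45.5 kg = 85.5 kg.
That is within the Group Z6 road limit of 100 kg.

Yes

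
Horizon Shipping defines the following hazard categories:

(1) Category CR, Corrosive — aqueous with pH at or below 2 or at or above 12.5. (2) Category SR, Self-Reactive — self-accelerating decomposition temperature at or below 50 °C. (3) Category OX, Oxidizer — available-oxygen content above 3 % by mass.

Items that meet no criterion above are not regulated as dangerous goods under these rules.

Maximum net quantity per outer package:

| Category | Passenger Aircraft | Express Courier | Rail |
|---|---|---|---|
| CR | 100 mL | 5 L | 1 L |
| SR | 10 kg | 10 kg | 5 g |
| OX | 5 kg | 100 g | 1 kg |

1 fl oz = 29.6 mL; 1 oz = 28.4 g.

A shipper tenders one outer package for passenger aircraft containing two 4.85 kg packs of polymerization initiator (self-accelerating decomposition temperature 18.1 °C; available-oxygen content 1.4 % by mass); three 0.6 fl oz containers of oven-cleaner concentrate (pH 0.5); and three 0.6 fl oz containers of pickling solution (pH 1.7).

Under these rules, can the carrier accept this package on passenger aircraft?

Polymerization initiator: self-accelerating decomposition temperature 18.1 °C ≤ 50 °C → Category SR (Self-Reactive).
Oven-cleaner concentrate: pH 0.5 ≤ 2 → Category CR (Corrosive).
pH 1.7 meets the Category CR criterion (Corrosive), so the pickling solution is Category CR.
Total Category CR: (three 0.6 fl oz containers = 53.28 mL) + (three 0.6 fl oz containers = 53.28 mL) = 106.56 mL.
106.56 mL exceeds the passenger aircraft limit of 100 mL for Category CR.
Category SR quantity: two 4.85 kg packs = 9.7 kg.
9.7 kg ≤ 10 kg (passenger aircraft limit, Category SR) — within limit.

No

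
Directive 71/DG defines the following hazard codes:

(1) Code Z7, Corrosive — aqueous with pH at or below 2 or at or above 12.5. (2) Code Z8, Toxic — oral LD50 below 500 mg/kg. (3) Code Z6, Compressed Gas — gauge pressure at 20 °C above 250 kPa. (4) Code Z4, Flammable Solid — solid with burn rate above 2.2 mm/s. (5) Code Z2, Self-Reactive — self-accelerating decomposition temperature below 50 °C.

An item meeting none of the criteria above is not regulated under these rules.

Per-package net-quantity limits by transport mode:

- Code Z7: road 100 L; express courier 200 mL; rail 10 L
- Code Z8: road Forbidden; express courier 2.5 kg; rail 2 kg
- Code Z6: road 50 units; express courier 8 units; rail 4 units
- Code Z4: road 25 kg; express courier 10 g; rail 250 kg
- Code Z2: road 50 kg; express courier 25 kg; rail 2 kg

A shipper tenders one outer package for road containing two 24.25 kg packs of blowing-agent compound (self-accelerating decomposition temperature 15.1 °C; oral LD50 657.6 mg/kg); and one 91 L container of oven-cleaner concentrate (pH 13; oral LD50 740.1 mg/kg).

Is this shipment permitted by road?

Self-accelerating decomposition temperature 15.1 °C meets the Code Z2 criterion (Self-Reactive), so the blowing-agent compound is Code Z2.
pH 13 meets the Code Z7 criterion (Corrosive), so the oven-cleaner concentrate is Code Z7.
Code Z7 quantity: 91 L.
That is within the Code Z7 road limit of 100 L.
Code Z2 quantity: two 24.25 kg packs = 48.5 kg.
That is within the Code Z2 road limit of 50 kg.
Every hazard code is within its road limit and no segregation rule is violated.

Yes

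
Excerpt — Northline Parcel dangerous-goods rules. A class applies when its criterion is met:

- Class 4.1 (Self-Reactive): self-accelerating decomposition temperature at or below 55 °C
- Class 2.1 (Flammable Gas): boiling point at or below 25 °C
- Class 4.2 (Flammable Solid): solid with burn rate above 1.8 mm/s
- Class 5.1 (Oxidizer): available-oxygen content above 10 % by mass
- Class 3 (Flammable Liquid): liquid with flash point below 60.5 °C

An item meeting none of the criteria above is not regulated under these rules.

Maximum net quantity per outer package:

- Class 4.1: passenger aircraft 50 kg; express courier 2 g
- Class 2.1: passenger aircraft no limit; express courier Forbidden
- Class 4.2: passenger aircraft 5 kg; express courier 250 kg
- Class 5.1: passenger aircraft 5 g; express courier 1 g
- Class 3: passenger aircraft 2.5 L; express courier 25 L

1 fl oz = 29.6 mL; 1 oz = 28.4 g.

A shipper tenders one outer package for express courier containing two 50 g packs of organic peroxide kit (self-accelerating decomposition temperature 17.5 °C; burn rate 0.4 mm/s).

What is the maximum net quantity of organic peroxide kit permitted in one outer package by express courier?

Self-accelerating decomposition temperature 17.5 °C meets the Class 4.1 criterion (Self-Reactive), so the organic peroxide kit is Class 4.1.
The express courier limit for Class 4.1 is 2 g.

2 g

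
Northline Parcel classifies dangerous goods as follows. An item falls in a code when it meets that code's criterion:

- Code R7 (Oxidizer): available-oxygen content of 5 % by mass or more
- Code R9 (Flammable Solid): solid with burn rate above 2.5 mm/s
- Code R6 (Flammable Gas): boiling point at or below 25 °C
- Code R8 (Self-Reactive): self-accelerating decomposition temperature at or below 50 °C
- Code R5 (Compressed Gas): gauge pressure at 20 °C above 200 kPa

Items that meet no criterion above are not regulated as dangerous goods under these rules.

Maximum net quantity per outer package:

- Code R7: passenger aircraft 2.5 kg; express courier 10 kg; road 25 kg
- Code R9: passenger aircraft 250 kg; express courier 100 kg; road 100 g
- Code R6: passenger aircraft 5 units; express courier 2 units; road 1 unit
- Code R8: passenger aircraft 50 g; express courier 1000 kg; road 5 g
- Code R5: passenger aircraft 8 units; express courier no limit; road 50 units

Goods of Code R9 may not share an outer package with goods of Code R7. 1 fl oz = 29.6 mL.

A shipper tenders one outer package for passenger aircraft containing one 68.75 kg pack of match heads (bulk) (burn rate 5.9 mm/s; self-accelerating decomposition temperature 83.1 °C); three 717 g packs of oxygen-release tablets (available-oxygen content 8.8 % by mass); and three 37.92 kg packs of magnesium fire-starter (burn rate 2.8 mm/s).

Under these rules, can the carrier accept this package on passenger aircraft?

No

Match heads (bulk): burn rate 5.9 mm/s > 2.5 mm/s → Code R9 (Flammable Solid).
The oxygen-release tablets have available-oxygen content 8.8 % by mass, which is ≥ 5 % by mass, so they are Code R7 (Oxidizer).
With burn rate 2.8 mm/s (> 2.5 mm/s), the magnesium fire-starter falls in Code R9.
Code R9 net quantity: 68.75 kg + (three 37.92 kg packs = 113.76 kg) = 182.51 kg.
182.51 kg is within the passenger aircraft limit of 250 kg for Code R9.
Code R7 quantity: three 717 g packs = 2.151 kg.
2.151 kg ≤ 2.5 kg (passenger aircraft limit, Code R7) — within limit.
Code R9 and Code R7 may not share an outer package.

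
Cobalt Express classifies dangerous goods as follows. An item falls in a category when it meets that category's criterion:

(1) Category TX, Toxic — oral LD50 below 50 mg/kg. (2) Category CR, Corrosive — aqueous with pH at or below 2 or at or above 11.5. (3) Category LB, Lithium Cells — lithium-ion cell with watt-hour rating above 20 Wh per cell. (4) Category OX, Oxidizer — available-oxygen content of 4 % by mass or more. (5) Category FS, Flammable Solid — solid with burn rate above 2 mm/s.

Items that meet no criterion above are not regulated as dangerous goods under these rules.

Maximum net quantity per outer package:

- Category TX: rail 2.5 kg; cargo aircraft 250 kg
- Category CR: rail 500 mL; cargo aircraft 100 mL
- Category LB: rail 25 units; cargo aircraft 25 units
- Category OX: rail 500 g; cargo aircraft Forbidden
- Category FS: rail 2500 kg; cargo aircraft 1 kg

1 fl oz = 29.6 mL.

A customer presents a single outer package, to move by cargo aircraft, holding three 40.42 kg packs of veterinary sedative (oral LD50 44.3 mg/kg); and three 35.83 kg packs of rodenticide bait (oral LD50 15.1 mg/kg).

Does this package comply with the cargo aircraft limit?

Veterinary sedative: oral LD50 44.3 mg/kg < 50 mg/kg → Category TX (Toxic).
Oral LD50 15.1 mg/kg meets the Category TX criterion (Toxic), so the rodenticide bait is Category TX.
Total Category TX: (three 40.42 kg packs = 121.26 kg) + (three 35.83 kg packs = 107.49 kg) = 228.75 kg.
228.75 kg ≤ 250 kg (cargo aircraft limit, Category TX) — within limit.

Yes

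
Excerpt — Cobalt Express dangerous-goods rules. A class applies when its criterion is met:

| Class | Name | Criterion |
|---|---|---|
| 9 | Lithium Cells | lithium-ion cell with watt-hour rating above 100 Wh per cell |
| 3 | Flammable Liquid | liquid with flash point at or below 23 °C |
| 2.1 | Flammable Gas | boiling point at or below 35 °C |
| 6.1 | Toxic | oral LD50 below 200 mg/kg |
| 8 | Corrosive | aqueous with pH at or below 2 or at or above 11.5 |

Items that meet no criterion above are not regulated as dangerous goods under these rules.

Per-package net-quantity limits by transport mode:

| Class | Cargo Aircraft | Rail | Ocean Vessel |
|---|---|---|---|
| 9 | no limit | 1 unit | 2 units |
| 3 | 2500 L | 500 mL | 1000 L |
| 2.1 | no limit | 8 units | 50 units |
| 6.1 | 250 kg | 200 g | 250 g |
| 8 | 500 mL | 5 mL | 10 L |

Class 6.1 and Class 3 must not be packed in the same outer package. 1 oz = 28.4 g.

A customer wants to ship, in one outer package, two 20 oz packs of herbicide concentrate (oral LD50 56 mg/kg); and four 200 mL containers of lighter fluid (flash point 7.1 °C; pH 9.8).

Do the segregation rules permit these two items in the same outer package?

Oral LD50 56 mg/kg meets the Class 6.1 criterion (Toxic), so the herbicide concentrate is Class 6.1.
Lighter fluid: flash point 7.1 °C ≤ 23 °C → Class 3 (Flammable Liquid).
Class 6.1 and Class 3 may not share an outer package.

No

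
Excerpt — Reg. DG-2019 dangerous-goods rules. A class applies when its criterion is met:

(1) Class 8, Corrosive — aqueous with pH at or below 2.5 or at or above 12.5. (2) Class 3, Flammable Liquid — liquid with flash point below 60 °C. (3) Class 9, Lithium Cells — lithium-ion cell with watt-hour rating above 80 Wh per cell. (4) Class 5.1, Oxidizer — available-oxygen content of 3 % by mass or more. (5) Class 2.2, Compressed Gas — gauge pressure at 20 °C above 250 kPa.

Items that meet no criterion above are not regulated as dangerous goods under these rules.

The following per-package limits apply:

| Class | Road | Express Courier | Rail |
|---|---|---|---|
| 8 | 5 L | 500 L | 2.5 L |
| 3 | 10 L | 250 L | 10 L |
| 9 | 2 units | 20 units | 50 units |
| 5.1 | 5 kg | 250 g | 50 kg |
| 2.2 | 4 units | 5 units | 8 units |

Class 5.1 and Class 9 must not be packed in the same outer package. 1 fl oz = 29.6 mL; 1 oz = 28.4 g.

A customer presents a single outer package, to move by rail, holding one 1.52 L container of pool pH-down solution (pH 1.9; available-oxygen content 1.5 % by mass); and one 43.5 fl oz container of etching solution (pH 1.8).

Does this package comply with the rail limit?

No

The pool pH-down solution has pH 1.9, which is ≤ 2.5, so it is Class 8 (Corrosive).
With pH 1.8 (≤ 2.5), the etching solution falls in Class 8.
Class 8 net quantity: 1.52 L + (one 43.5 fl oz container = 1287.6 mL) = 2807.6 mL.
2807.6 mL exceeds the rail limit of 2.5 L for Class 8.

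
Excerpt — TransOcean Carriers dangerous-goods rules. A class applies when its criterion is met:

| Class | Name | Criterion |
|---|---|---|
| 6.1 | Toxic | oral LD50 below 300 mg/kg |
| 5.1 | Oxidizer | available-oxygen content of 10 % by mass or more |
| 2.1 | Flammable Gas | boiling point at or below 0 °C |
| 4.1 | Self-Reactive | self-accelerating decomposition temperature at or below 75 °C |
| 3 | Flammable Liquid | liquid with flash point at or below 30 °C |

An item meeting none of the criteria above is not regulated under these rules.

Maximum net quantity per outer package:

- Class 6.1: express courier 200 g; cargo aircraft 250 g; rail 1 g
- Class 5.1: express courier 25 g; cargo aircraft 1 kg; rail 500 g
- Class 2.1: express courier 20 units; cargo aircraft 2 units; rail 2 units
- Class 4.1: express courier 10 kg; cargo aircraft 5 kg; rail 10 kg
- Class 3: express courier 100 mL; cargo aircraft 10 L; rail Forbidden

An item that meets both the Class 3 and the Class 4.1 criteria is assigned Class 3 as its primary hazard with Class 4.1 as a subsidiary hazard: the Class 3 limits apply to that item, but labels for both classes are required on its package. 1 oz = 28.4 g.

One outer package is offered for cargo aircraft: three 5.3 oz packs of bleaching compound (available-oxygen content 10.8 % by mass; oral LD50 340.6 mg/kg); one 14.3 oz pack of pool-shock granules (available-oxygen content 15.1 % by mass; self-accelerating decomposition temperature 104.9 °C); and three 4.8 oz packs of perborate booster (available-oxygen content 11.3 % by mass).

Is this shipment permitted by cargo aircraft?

No

With available-oxygen content 10.8 % by mass (≥ 10 % by mass), the bleaching compound falls in Class 5.1.
Available-oxygen content 15.1 % by mass meets the Class 5.1 criterion (Oxidizer), so the pool-shock granules are Class 5.1.
Available-oxygen content 11.3 % by mass meets the Class 5.1 criterion (Oxidizer), so the perborate booster is Class 5.1.
Class 5.1 net quantity: (three 5.3 oz packs = 451.56 g) + (one 14.3 oz pack = 406.12 g) + (three 4.8 oz packs = 408.96 g) = 1266.64 g.
That exceeds the Class 5.1 cargo aircraft limit of 1 kg.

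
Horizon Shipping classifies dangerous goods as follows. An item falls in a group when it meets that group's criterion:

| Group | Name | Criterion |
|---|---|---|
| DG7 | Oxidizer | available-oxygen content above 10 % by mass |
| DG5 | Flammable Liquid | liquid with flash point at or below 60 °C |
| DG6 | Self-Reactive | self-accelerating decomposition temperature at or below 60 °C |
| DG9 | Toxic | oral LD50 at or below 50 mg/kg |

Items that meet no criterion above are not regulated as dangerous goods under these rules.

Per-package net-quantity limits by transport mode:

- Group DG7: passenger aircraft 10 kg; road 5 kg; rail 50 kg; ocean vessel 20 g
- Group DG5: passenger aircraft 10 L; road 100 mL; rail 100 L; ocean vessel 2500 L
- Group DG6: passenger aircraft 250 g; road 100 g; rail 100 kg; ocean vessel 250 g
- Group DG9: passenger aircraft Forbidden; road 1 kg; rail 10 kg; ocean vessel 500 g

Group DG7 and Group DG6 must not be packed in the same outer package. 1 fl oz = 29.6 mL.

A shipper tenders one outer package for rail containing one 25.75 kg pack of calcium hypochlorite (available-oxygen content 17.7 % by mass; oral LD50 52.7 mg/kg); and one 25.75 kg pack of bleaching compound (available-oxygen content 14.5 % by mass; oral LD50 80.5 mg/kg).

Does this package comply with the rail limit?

Calcium hypochlorite: available-oxygen content 17.7 % by mass > 10 % by mass → Group DG7 (Oxidizer).
Available-oxygen content 14.5 % by mass meets the Group DG7 criterion (Oxidizer), so the bleaching compound is Group DG7.
Group DG7 net quantity: 25.75 kg + 25.75 kg = 51.5 kg.
51.5 kg > 50 kg (rail limit, Group DG7) — over the limit.

No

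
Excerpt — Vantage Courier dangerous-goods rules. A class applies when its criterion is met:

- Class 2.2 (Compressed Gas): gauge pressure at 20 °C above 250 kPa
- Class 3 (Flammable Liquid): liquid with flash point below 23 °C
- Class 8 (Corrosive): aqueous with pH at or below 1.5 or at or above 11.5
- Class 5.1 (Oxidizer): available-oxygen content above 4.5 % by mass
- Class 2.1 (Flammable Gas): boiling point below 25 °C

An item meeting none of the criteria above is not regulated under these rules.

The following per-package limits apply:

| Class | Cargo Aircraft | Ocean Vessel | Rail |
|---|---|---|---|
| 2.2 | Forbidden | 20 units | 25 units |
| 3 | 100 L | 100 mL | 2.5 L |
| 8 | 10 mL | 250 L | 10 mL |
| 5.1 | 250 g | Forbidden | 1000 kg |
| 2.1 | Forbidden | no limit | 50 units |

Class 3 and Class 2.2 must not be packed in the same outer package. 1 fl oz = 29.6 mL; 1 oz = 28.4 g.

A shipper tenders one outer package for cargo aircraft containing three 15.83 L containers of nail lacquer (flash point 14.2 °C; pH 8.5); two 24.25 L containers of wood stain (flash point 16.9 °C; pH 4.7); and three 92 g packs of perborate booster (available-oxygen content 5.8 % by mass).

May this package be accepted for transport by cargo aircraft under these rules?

No

Nail lacquer: flash point 14.2 °C < 23 °C → Class 3 (Flammable Liquid).
With flash point 16.9 °C (< 23 °C), the wood stain falls in Class 3.
Available-oxygen content 5.8 % by mass meets the Class 5.1 criterion (Oxidizer), so the perborate booster is Class 5.1.
Total Class 3: (three 15.83 L containers = 47.49 L) + (two 24.25 L containers = 48.5 L) = 95.99 L.
That is within the Class 3 cargo aircraft limit of 100 L.
Class 5.1 quantity: three 92 g packs = 276 g.
276 g > 250 g (cargo aircraft limit, Class 5.1) — over the limit.
The segregation rule (Class 3 with Class 2.2) does not apply to Class 3 with Class 5.1.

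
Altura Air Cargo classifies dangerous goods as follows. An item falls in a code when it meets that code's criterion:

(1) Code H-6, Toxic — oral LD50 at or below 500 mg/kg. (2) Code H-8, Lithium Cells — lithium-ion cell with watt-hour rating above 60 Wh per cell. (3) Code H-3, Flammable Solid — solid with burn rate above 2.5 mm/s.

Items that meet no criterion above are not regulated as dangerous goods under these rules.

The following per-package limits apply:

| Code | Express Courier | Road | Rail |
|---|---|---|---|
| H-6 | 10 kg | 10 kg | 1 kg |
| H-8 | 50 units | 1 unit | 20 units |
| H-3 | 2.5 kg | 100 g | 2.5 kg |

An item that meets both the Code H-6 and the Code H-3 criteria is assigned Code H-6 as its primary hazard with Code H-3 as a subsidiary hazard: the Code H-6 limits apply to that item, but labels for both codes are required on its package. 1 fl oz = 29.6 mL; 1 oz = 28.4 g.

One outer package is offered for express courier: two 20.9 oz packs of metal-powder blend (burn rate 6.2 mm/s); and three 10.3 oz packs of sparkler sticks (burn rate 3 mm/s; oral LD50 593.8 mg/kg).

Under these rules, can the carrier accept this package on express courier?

The metal-powder blend has burn rate 6.2 mm/s, which is > 2.5 mm/s, so it is Code H-3 (Flammable Solid).
Sparkler sticks: burn rate 3 mm/s > 2.5 mm/s → Code H-3 (Flammable Solid).
Total Code H-3: (two 20.9 oz packs = 1187.12 g) + (three 10.3 oz packs = 877.56 g) = 2064.68 g.
That is within the Code H-3 express courier limit of 2.5 kg.

Yes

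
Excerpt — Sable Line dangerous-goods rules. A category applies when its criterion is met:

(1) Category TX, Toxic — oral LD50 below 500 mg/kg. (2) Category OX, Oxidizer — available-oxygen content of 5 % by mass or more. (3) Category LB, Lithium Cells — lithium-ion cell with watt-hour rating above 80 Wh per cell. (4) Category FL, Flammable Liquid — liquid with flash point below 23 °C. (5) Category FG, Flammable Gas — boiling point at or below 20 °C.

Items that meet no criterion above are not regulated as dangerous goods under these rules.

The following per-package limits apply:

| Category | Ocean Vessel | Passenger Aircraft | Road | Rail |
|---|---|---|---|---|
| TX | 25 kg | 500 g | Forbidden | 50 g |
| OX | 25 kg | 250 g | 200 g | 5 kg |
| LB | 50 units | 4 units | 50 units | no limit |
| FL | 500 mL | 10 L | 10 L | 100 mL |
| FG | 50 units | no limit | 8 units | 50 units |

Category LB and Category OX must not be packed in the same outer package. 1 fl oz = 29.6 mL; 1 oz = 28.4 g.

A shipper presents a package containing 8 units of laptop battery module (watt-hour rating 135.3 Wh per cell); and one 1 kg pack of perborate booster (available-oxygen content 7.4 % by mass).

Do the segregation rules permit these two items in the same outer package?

No

Laptop battery module: watt-hour rating 135.3 Wh per cell > 80 Wh per cell → Category LB (Lithium Cells).
Perborate booster: available-oxygen content 7.4 % by mass ≥ 5 % by mass → Category OX (Oxidizer).
Category LB and Category OX may not share an outer package.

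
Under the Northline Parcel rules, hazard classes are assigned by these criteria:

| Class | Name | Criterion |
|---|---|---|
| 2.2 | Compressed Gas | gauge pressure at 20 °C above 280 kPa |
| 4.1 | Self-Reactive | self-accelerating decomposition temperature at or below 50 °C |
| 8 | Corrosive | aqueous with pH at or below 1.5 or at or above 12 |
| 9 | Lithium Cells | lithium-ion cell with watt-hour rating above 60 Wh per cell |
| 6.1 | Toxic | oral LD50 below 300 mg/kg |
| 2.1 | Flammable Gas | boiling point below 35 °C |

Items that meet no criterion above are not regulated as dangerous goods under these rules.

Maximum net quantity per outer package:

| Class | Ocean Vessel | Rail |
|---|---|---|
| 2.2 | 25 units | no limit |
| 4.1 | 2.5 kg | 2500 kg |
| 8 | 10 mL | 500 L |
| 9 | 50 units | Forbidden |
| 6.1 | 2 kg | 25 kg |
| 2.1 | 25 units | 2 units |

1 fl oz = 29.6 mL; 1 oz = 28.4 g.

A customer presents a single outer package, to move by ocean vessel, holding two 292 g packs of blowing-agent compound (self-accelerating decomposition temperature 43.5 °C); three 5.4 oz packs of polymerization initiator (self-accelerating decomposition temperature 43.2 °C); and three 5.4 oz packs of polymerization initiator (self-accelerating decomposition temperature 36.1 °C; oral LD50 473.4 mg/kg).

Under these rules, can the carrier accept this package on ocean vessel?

The blowing-agent compound has self-accelerating decomposition temperature 43.5 °C, which is ≤ 50 °C, so it is Class 4.1 (Self-Reactive).
Self-accelerating decomposition temperature 43.2 °C meets the Class 4.1 criterion (Self-Reactive), so the polymerization initiator is Class 4.1.
Self-accelerating decomposition temperature 36.1 °C meets the Class 4.1 criterion (Self-Reactive), so the polymerization initiator is Class 4.1.
Class 4.1 net quantity: (two 292 g packs = 584 g) + (three 5.4 oz packs = 460.08 g) + (three 5.4 oz packs = 460.08 g) = 1504.16 g.
1504.16 g ≤ 2.5 kg (ocean vessel limit, Class 4.1) — within limit.

Yes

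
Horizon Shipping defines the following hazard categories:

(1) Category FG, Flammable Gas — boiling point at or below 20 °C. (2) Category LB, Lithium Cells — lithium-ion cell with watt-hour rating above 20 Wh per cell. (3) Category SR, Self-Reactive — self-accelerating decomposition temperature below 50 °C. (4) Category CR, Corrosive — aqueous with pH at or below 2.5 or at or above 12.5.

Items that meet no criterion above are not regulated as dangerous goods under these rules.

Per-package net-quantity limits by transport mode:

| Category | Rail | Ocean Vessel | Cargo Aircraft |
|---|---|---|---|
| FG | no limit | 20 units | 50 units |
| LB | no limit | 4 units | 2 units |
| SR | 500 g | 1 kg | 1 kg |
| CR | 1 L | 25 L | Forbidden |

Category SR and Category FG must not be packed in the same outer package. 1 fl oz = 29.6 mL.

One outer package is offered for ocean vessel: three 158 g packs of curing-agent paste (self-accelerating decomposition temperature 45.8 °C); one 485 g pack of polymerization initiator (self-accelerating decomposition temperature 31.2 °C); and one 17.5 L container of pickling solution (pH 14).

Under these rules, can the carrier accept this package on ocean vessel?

With self-accelerating decomposition temperature 45.8 °C (< 50 °C), the curing-agent paste falls in Category SR.
The polymerization initiator has self-accelerating decomposition temperature 31.2 °C, which is < 50 °C, so it is Category SR (Self-Reactive).
pH 14 meets the Category CR criterion (Corrosive), so the pickling solution is Category CR.
Total Category SR: (three 158 g packs = 474 g) + 485 g = 959 g.
959 g is within the ocean vessel limit of 1 kg for Category SR.
Category CR quantity: 17.5 L.
17.5 L is within the ocean vessel limit of 25 L for Category CR.
The segregation rule (Category SR with Category FG) does not apply to Category SR with Category CR.
Every hazard category is within its ocean vessel limit and no segregation rule is violated.

Yes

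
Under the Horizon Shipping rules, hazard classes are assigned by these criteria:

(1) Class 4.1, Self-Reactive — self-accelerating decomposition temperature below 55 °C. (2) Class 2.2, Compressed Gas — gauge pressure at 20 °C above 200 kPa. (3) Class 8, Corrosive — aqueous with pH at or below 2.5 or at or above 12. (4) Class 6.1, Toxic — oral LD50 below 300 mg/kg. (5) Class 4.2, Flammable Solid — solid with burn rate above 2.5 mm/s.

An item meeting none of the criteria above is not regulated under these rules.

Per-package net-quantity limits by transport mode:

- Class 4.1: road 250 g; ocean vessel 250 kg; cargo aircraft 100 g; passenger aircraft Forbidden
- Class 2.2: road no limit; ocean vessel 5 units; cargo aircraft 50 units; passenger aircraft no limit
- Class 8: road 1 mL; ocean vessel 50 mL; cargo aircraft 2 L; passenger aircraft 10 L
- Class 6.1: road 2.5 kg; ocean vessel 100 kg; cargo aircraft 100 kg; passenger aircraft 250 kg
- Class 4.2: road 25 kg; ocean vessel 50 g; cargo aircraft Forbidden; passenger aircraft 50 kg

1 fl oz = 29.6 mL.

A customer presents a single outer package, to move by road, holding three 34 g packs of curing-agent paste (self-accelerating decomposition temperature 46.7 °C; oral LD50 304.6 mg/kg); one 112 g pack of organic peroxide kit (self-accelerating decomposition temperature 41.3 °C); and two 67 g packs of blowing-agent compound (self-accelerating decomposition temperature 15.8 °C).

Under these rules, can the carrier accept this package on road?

No

Self-accelerating decomposition temperature 46.7 °C meets the Class 4.1 criterion (Self-Reactive), so the curing-agent paste is Class 4.1.
The organic peroxide kit has self-accelerating decomposition temperature 41.3 °C, which is < 55 °C, so it is Class 4.1 (Self-Reactive).
Self-accelerating decomposition temperature 15.8 °C meets the Class 4.1 criterion (Self-Reactive), so the blowing-agent compound is Class 4.1.
Class 4.1 net quantity: (three 34 g packs = 102 g) + 112 g + (two 67 g packs = 134 g) = 348 g.
That exceeds the Class 4.1 road limit of 250 g.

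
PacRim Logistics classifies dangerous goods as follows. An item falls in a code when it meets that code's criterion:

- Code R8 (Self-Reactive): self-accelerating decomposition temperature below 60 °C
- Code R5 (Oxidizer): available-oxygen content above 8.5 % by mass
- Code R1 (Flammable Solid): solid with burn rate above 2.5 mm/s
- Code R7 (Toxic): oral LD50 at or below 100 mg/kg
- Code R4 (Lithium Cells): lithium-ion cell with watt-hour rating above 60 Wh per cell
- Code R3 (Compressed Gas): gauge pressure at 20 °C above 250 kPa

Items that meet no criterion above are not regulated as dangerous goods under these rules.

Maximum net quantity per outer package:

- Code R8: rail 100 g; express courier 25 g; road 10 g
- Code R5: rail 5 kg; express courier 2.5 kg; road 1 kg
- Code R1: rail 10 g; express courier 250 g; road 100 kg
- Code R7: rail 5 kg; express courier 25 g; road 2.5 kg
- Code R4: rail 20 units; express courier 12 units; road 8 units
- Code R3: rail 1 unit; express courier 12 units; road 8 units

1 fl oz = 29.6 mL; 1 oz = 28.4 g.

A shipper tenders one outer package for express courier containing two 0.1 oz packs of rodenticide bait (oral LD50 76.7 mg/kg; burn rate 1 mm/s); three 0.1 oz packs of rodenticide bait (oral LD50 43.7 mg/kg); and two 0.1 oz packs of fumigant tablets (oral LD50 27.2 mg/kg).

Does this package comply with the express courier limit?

Rodenticide bait: oral LD50 76.7 mg/kg ≤ 100 mg/kg → Code R7 (Toxic).
With oral LD50 43.7 mg/kg (≤ 100 mg/kg), the rodenticide bait falls in Code R7.
With oral LD50 27.2 mg/kg (≤ 100 mg/kg), the fumigant tablets fall in Code R7.
Total Code R7: (two 0.1 oz packs = 5.68 g) + (three 0.1 oz packs = 8.52 g) + (two 0.1 oz packs = 5.68 g) = 19.88 g.
19.88 g ≤ 25 g (express courier limit, Code R7) — within limit.

Yes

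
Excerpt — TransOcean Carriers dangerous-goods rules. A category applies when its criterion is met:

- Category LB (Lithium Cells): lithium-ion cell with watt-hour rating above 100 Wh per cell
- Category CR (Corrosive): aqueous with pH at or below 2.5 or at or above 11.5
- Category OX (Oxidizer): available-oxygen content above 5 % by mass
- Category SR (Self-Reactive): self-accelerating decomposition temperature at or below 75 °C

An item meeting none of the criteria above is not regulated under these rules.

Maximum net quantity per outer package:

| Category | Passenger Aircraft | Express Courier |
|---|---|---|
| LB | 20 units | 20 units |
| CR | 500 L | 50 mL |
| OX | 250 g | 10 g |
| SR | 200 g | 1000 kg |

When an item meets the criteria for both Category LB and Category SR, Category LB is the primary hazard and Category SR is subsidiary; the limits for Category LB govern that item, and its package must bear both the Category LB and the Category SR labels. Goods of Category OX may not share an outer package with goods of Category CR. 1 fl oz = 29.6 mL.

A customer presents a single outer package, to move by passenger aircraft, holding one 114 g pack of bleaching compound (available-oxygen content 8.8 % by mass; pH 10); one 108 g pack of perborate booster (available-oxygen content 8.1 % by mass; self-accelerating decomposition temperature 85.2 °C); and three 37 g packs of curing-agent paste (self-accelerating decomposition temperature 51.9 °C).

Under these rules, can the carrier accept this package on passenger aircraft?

Available-oxygen content 8.8 % by mass meets the Category OX criterion (Oxidizer), so the bleaching compound is Category OX.
The perborate booster has available-oxygen content 8.1 % by mass, which is > 5 % by mass, so it is Category OX (Oxidizer).
Self-accelerating decomposition temperature 51.9 °C meets the Category SR criterion (Self-Reactive), so the curing-agent paste is Category SR.
Total Category OX: 114 g + 108 g = 222 g.
222 g ≤ 250 g (passenger aircraft limit, Category OX) — within limit.
Category SR quantity: three 37 g packs = 111 g.
111 g is within the passenger aircraft limit of 200 g for Category SR.
The segregation rule (Category OX with Category CR) does not apply to Category OX with Category SR.
Every hazard category is within its passenger aircraft limit and no segregation rule is violated.

Yes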